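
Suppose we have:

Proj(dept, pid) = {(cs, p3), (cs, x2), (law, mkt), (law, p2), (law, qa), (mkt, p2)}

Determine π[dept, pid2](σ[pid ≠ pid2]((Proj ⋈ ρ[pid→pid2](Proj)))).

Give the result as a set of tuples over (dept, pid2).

{(cs, p3), (cs, x2), (law, mkt), (law, p2), (law, qa)}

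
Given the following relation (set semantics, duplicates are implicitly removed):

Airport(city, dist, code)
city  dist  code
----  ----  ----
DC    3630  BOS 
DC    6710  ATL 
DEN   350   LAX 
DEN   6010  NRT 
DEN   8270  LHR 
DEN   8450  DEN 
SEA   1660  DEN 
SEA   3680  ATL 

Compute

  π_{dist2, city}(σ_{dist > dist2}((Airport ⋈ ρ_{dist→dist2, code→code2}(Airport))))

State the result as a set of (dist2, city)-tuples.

ρ[dist→dist2, code→code2]: schema becomes (city, dist2, code2); tuples unchanged.
Natural join on city: {(DC, 3630, BOS, 3630, BOS), (DC, 3630, BOS, 6710, ATL), (DC, 6710, ATL, 3630, BOS), (DC, 6710, ATL, 6710, ATL), (DEN, 350, LAX, 350, LAX), (DEN, 350, LAX, 6010, NRT), (DEN, 350, LAX, 8270, LHR), (DEN, 350, LAX, 8450, DEN), (DEN, 6010, NRT, 350, LAX), (DEN, 6010, NRT, 6010, NRT), (DEN, 6010, NRT, 8270, LHR), (DEN, 6010, NRT, 8450, DEN), (DEN, 8270, LHR, 350, LAX), (DEN, 8270, LHR, 6010, NRT), (DEN, 8270, LHR, 8270, LHR), (DEN, 8270, LHR, 8450, DEN), (DEN, 8450, DEN, 350, LAX), (DEN, 8450, DEN, 6010, NRT), (DEN, 8450, DEN, 8270, LHR), (DEN, 8450, DEN, 8450, DEN), (SEA, 1660, DEN, 1660, DEN), (SEA, 1660, DEN, 3680, ATL), (SEA, 3680, ATL, 1660, DEN), (SEA, 3680, ATL, 3680, ATL)}
Apply σ_{dist > dist2}; surviving tuples: {(DC, 6710, ATL, 3630, BOS), (DEN, 6010, NRT, 350, LAX), (DEN, 8270, LHR, 350, LAX), (DEN, 8270, LHR, 6010, NRT), (DEN, 8450, DEN, 350, LAX), (DEN, 8450, DEN, 6010, NRT), (DEN, 8450, DEN, 8270, LHR), (SEA, 3680, ATL, 1660, DEN)}
π[dist2, city]: project onto (dist2, city) (3 duplicate(s) eliminated) → {(1660, SEA), (350, DEN), (3630, DC), (6010, DEN), (8270, DEN)}

{(1660, SEA), (350, DEN), (3630, DC), (6010, DEN), (8270, DEN)}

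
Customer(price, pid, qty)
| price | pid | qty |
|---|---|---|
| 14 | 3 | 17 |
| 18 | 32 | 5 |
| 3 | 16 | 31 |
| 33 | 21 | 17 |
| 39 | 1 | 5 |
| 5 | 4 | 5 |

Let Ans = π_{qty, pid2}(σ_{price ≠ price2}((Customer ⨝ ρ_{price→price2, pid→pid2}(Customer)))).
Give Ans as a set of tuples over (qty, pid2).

ρ[price→price2, pid→pid2]: schema becomes (price2, pid2, qty); tuples unchanged.
Customer ⋈ ρ_{price→price2, pid→pid2}(Customer) (natural join on qty): {(14, 3, 17, 14, 3), (14, 3, 17, 33, 21), (18, 32, 5, 18, 32), (18, 32, 5, 39, 1), (18, 32, 5, 5, 4), (3, 16, 31, 3, 16), (33, 21, 17, 14, 3), (33, 21, 17, 33, 21), (39, 1, 5, 18, 32), (39, 1, 5, 39, 1), (39, 1, 5, 5, 4), (5, 4, 5, 18, 32), (5, 4, 5, 39, 1), (5, 4, 5, 5, 4)}
σ[price ≠ price2]: keep tuples satisfying price ≠ price2 → {(14, 3, 17, 33, 21), (18, 32, 5, 39, 1), (18, 32, 5, 5, 4), (33, 21, 17, 14, 3), (39, 1, 5, 18, 32), (39, 1, 5, 5, 4), (5, 4, 5, 18, 32), (5, 4, 5, 39, 1)}
π_{qty, pid2} gives {(17, 21), (17, 3), (5, 1), (5, 32), (5, 4)} (3 duplicate(s) eliminated).

{(17, 21), (17, 3), (5, 1), (5, 32), (5, 4)}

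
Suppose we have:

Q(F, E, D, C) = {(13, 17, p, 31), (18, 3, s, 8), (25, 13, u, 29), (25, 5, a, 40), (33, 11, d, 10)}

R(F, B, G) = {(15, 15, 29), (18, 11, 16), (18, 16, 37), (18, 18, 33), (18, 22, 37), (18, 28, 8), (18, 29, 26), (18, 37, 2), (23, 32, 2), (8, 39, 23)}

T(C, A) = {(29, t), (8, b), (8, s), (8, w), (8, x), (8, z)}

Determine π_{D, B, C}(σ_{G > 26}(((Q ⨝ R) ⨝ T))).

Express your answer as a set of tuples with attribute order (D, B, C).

{(s, 16, 8), (s, 18, 8), (s, 22, 8)}

Q ⋈ R (natural join on F): {(18, 3, s, 8, 11, 16), (18, 3, s, 8, 16, 37), (18, 3, s, 8, 18, 33), (18, 3, s, 8, 22, 37), (18, 3, s, 8, 28, 8), (18, 3, s, 8, 29, 26), (18, 3, s, 8, 37, 2)}
(Q ⨝ R) ⋈ T (natural join on C): {(18, 3, s, 8, 11, 16, b), (18, 3, s, 8, 11, 16, s), (18, 3, s, 8, 11, 16, w), (18, 3, s, 8, 11, 16, x), (18, 3, s, 8, 11, 16, z), (18, 3, s, 8, 16, 37, b), (18, 3, s, 8, 16, 37, s), (18, 3, s, 8, 16, 37, w), (18, 3, s, 8, 16, 37, x), (18, 3, s, 8, 16, 37, z), (18, 3, s, 8, 18, 33, b), (18, 3, s, 8, 18, 33, s), (18, 3, s, 8, 18, 33, w), (18, 3, s, 8, 18, 33, x), (18, 3, s, 8, 18, 33, z), (18, 3, s, 8, 22, 37, b), (18, 3, s, 8, 22, 37, s), (18, 3, s, 8, 22, 37, w), (18, 3, s, 8, 22, 37, x), (18, 3, s, 8, 22, 37, z), (18, 3, s, 8, 28, 8, b), (18, 3, s, 8, 28, 8, s), (18, 3, s, 8, 28, 8, w), (18, 3, s, 8, 28, 8, x), (18, 3, s, 8, 28, 8, z), (18, 3, s, 8, 29, 26, b), (18, 3, s, 8, 29, 26, s), (18, 3, s, 8, 29, 26, w), (18, 3, s, 8, 29, 26, x), (18, 3, s, 8, 29, 26, z), (18, 3, s, 8, 37, 2, b), (18, 3, s, 8, 37, 2, s), (18, 3, s, 8, 37, 2, w), (18, 3, s, 8, 37, 2, x), (18, 3, s, 8, 37, 2, z)}
Filtering on G > 26 leaves {(18, 3, s, 8, 16, 37, b), (18, 3, s, 8, 16, 37, s), (18, 3, s, 8, 16, 37, w), (18, 3, s, 8, 16, 37, x), (18, 3, s, 8, 16, 37, z), (18, 3, s, 8, 18, 33, b), (18, 3, s, 8, 18, 33, s), (18, 3, s, 8, 18, 33, w), (18, 3, s, 8, 18, 33, x), (18, 3, s, 8, 18, 33, z), (18, 3, s, 8, 22, 37, b), (18, 3, s, 8, 22, 37, s), (18, 3, s, 8, 22, 37, w), (18, 3, s, 8, 22, 37, x), (18, 3, s, 8, 22, 37, z)}.
Projecting to D, B, C (12 duplicate(s) eliminated): {(s, 16, 8), (s, 18, 8), (s, 22, 8)}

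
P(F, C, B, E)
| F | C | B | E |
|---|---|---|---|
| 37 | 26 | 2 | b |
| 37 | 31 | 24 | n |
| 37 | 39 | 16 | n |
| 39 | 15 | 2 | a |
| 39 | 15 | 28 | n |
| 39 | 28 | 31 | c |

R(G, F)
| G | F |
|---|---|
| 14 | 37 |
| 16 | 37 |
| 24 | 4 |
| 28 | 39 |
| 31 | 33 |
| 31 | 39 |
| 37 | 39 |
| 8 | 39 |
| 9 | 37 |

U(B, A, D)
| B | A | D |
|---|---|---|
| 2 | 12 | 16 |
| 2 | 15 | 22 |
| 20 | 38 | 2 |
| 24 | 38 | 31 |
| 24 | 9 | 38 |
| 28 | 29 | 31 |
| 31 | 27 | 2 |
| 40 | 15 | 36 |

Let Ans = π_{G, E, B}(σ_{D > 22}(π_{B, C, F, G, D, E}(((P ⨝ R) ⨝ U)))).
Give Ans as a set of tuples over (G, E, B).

P ⋈ R (natural join on F): {(37, 26, 2, b, 14), (37, 26, 2, b, 16), (37, 26, 2, b, 9), (37, 31, 24, n, 14), (37, 31, 24, n, 16), (37, 31, 24, n, 9), (37, 39, 16, n, 14), (37, 39, 16, n, 16), (37, 39, 16, n, 9), (39, 15, 2, a, 28), (39, 15, 2, a, 31), (39, 15, 2, a, 37), (39, 15, 2, a, 8), (39, 15, 28, n, 28), (39, 15, 28, n, 31), (39, 15, 28, n, 37), (39, 15, 28, n, 8), (39, 28, 31, c, 28), (39, 28, 31, c, 31), (39, 28, 31, c, 37), (39, 28, 31, c, 8)}
(P ⨝ R) ⋈ U (natural join on B): {(37, 26, 2, b, 14, 12, 16), (37, 26, 2, b, 14, 15, 22), (37, 26, 2, b, 16, 12, 16), (37, 26, 2, b, 16, 15, 22), (37, 26, 2, b, 9, 12, 16), (37, 26, 2, b, 9, 15, 22), (37, 31, 24, n, 14, 38, 31), (37, 31, 24, n, 14, 9, 38), (37, 31, 24, n, 16, 38, 31), (37, 31, 24, n, 16, 9, 38), (37, 31, 24, n, 9, 38, 31), (37, 31, 24, n, 9, 9, 38), (39, 15, 2, a, 28, 12, 16), (39, 15, 2, a, 28, 15, 22), (39, 15, 2, a, 31, 12, 16), (39, 15, 2, a, 31, 15, 22), (39, 15, 2, a, 37, 12, 16), (39, 15, 2, a, 37, 15, 22), (39, 15, 2, a, 8, 12, 16), (39, 15, 2, a, 8, 15, 22), (39, 15, 28, n, 28, 29, 31), (39, 15, 28, n, 31, 29, 31), (39, 15, 28, n, 37, 29, 31), (39, 15, 28, n, 8, 29, 31), (39, 28, 31, c, 28, 27, 2), (39, 28, 31, c, 31, 27, 2), (39, 28, 31, c, 37, 27, 2), (39, 28, 31, c, 8, 27, 2)}
Keep only column(s) B, C, F, G, D, E: {(2, 15, 39, 28, 16, a), (2, 15, 39, 28, 22, a), (2, 15, 39, 31, 16, a), (2, 15, 39, 31, 22, a), (2, 15, 39, 37, 16, a), (2, 15, 39, 37, 22, a), (2, 15, 39, 8, 16, a), (2, 15, 39, 8, 22, a), (2, 26, 37, 14, 16, b), (2, 26, 37, 14, 22, b), (2, 26, 37, 16, 16, b), (2, 26, 37, 16, 22, b), (2, 26, 37, 9, 16, b), (2, 26, 37, 9, 22, b), (24, 31, 37, 14, 31, n), (24, 31, 37, 14, 38, n), (24, 31, 37, 16, 31, n), (24, 31, 37, 16, 38, n), (24, 31, 37, 9, 31, n), (24, 31, 37, 9, 38, n), (28, 15, 39, 28, 31, n), (28, 15, 39, 31, 31, n), (28, 15, 39, 37, 31, n), (28, 15, 39, 8, 31, n), (31, 28, 39, 28, 2, c), (31, 28, 39, 31, 2, c), (31, 28, 39, 37, 2, c), (31, 28, 39, 8, 2, c)}
Filtering on D > 22 leaves {(24, 31, 37, 14, 31, n), (24, 31, 37, 14, 38, n), (24, 31, 37, 16, 31, n), (24, 31, 37, 16, 38, n), (24, 31, 37, 9, 31, n), (24, 31, 37, 9, 38, n), (28, 15, 39, 28, 31, n), (28, 15, 39, 31, 31, n), (28, 15, 39, 37, 31, n), (28, 15, 39, 8, 31, n)}.
Keep only column(s) G, E, B (3 duplicate(s) eliminated): {(14, n, 24), (16, n, 24), (28, n, 28), (31, n, 28), (37, n, 28), (8, n, 28), (9, n, 24)}

{(14, n, 24), (16, n, 24), (28, n, 28), (31, n, 28), (37, n, 28), (8, n, 28), (9, n, 24)}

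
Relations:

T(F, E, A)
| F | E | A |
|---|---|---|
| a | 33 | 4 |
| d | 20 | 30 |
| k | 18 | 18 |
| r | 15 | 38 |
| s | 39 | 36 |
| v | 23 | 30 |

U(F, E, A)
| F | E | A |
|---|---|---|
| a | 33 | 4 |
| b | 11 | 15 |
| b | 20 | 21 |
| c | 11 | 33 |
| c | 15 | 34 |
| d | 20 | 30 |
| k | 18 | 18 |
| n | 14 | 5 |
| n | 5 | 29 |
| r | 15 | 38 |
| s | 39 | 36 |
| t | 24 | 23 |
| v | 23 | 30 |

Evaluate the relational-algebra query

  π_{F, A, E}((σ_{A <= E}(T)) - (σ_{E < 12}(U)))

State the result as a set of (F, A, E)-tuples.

Filtering on A <= E leaves {(a, 33, 4), (k, 18, 18), (s, 39, 36)}.
Filtering on E < 12 leaves {(b, 11, 15), (c, 11, 33), (n, 5, 29)}.
Set difference of the two operands is {(a, 33, 4), (k, 18, 18), (s, 39, 36)}.
Projecting to F, A, E: {(a, 4, 33), (k, 18, 18), (s, 36, 39)}

{(a, 4, 33), (k, 18, 18), (s, 36, 39)}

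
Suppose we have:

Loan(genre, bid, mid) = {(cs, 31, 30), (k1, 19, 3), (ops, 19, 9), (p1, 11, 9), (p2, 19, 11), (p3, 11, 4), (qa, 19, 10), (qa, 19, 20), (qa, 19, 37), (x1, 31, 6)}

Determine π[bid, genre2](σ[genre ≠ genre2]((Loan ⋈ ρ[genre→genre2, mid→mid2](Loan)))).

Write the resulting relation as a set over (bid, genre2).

{(11, p1), (11, p3), (19, k1), (19, ops), (19, p2), (19, qa), (31, cs), (31, x1)}

ρ[genre→genre2, mid→mid2]: schema becomes (genre2, bid, mid2); tuples unchanged.
Loan ⋈ ρ[genre→genre2, mid→mid2](Loan) (natural join on bid): {(cs, 31, 30, cs, 30), (cs, 31, 30, x1, 6), (k1, 19, 3, k1, 3), (k1, 19, 3, ops, 9), (k1, 19, 3, p2, 11), (k1, 19, 3, qa, 10), (k1, 19, 3, qa, 20), (k1, 19, 3, qa, 37), (ops, 19, 9, k1, 3), (ops, 19, 9, ops, 9), (ops, 19, 9, p2, 11), (ops, 19, 9, qa, 10), (ops, 19, 9, qa, 20), (ops, 19, 9, qa, 37), (p1, 11, 9, p1, 9), (p1, 11, 9, p3, 4), (p2, 19, 11, k1, 3), (p2, 19, 11, ops, 9), (p2, 19, 11, p2, 11), (p2, 19, 11, qa, 10), (p2, 19, 11, qa, 20), (p2, 19, 11, qa, 37), (p3, 11, 4, p1, 9), (p3, 11, 4, p3, 4), (qa, 19, 10, k1, 3), (qa, 19, 10, ops, 9), (qa, 19, 10, p2, 11), (qa, 19, 10, qa, 10), (qa, 19, 10, qa, 20), (qa, 19, 10, qa, 37), (qa, 19, 20, k1, 3), (qa, 19, 20, ops, 9), (qa, 19, 20, p2, 11), (qa, 19, 20, qa, 10), (qa, 19, 20, qa, 20), (qa, 19, 20, qa, 37), (qa, 19, 37, k1, 3), (qa, 19, 37, ops, 9), (qa, 19, 37, p2, 11), (qa, 19, 37, qa, 10), (qa, 19, 37, qa, 20), (qa, 19, 37, qa, 37), (x1, 31, 6, cs, 30), (x1, 31, 6, x1, 6)}
σ[genre ≠ genre2]: keep tuples satisfying genre ≠ genre2 → {(cs, 31, 30, x1, 6), (k1, 19, 3, ops, 9), (k1, 19, 3, p2, 11), (k1, 19, 3, qa, 10), (k1, 19, 3, qa, 20), (k1, 19, 3, qa, 37), (ops, 19, 9, k1, 3), (ops, 19, 9, p2, 11), (ops, 19, 9, qa, 10), (ops, 19, 9, qa, 20), (ops, 19, 9, qa, 37), (p1, 11, 9, p3, 4), (p2, 19, 11, k1, 3), (p2, 19, 11, ops, 9), (p2, 19, 11, qa, 10), (p2, 19, 11, qa, 20), (p2, 19, 11, qa, 37), (p3, 11, 4, p1, 9), (qa, 19, 10, k1, 3), (qa, 19, 10, ops, 9), (qa, 19, 10, p2, 11), (qa, 19, 20, k1, 3), (qa, 19, 20, ops, 9), (qa, 19, 20, p2, 11), (qa, 19, 37, k1, 3), (qa, 19, 37, ops, 9), (qa, 19, 37, p2, 11), (x1, 31, 6, cs, 30)}
Projecting to bid, genre2 (20 duplicate(s) eliminated): {(11, p1), (11, p3), (19, k1), (19, ops), (19, p2), (19, qa), (31, cs), (31, x1)}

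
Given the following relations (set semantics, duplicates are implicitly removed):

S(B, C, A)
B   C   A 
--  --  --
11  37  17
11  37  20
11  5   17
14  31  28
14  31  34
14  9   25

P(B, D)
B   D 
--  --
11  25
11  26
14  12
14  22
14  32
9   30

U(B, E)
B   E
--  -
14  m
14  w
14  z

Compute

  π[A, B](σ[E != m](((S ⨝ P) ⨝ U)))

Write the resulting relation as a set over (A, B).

S ⋈ P (natural join on B): {(11, 37, 17, 25), (11, 37, 17, 26), (11, 37, 20, 25), (11, 37, 20, 26), (11, 5, 17, 25), (11, 5, 17, 26), (14, 31, 28, 12), (14, 31, 28, 22), (14, 31, 28, 32), (14, 31, 34, 12), (14, 31, 34, 22), (14, 31, 34, 32), (14, 9, 25, 12), (14, 9, 25, 22), (14, 9, 25, 32)}
(S ⨝ P) ⋈ U (natural join on B): {(14, 31, 28, 12, m), (14, 31, 28, 12, w), (14, 31, 28, 12, z), (14, 31, 28, 22, m), (14, 31, 28, 22, w), (14, 31, 28, 22, z), (14, 31, 28, 32, m), (14, 31, 28, 32, w), (14, 31, 28, 32, z), (14, 31, 34, 12, m), (14, 31, 34, 12, w), (14, 31, 34, 12, z), (14, 31, 34, 22, m), (14, 31, 34, 22, w), (14, 31, 34, 22, z), (14, 31, 34, 32, m), (14, 31, 34, 32, w), (14, 31, 34, 32, z), (14, 9, 25, 12, m), (14, 9, 25, 12, w), (14, 9, 25, 12, z), (14, 9, 25, 22, m), (14, 9, 25, 22, w), (14, 9, 25, 22, z), (14, 9, 25, 32, m), (14, 9, 25, 32, w), (14, 9, 25, 32, z)}
Filtering on E != m leaves {(14, 31, 28, 12, w), (14, 31, 28, 12, z), (14, 31, 28, 22, w), (14, 31, 28, 22, z), (14, 31, 28, 32, w), (14, 31, 28, 32, z), (14, 31, 34, 12, w), (14, 31, 34, 12, z), (14, 31, 34, 22, w), (14, 31, 34, 22, z), (14, 31, 34, 32, w), (14, 31, 34, 32, z), (14, 9, 25, 12, w), (14, 9, 25, 12, z), (14, 9, 25, 22, w), (14, 9, 25, 22, z), (14, 9, 25, 32, w), (14, 9, 25, 32, z)}.
π[A, B]: project onto (A, B) (15 duplicate(s) eliminated) → {(25, 14), (28, 14), (34, 14)}

{(25, 14), (28, 14), (34, 14)}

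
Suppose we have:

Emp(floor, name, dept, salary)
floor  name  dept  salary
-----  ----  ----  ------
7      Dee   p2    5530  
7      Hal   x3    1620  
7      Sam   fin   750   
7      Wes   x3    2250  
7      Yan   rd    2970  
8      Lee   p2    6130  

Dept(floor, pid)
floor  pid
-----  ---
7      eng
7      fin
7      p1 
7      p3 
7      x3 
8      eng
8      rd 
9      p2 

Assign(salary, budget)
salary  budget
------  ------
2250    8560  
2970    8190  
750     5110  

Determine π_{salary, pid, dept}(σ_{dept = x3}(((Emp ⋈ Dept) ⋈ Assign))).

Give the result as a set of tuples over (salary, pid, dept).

{(2250, eng, x3), (2250, fin, x3), (2250, p1, x3), (2250, p3, x3), (2250, x3, x3)}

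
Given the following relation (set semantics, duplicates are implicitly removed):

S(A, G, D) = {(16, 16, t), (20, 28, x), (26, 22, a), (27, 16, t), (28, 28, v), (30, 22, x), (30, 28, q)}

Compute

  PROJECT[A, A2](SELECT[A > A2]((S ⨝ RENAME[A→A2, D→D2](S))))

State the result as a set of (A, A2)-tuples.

ρ[A→A2, D→D2]: schema becomes (A2, G, D2); tuples unchanged.
Natural join on G: {(16, 16, t, 16, t), (16, 16, t, 27, t), (20, 28, x, 20, x), (20, 28, x, 28, v), (20, 28, x, 30, q), (26, 22, a, 26, a), (26, 22, a, 30, x), (27, 16, t, 16, t), (27, 16, t, 27, t), (28, 28, v, 20, x), (28, 28, v, 28, v), (28, 28, v, 30, q), (30, 22, x, 26, a), (30, 22, x, 30, x), (30, 28, q, 20, x), (30, 28, q, 28, v), (30, 28, q, 30, q)}
Selection A > A2: {(27, 16, t, 16, t), (28, 28, v, 20, x), (30, 22, x, 26, a), (30, 28, q, 20, x), (30, 28, q, 28, v)}
π[A, A2]: project onto (A, A2) → {(27, 16), (28, 20), (30, 20), (30, 26), (30, 28)}

{(27, 16), (28, 20), (30, 20), (30, 26), (30, 28)}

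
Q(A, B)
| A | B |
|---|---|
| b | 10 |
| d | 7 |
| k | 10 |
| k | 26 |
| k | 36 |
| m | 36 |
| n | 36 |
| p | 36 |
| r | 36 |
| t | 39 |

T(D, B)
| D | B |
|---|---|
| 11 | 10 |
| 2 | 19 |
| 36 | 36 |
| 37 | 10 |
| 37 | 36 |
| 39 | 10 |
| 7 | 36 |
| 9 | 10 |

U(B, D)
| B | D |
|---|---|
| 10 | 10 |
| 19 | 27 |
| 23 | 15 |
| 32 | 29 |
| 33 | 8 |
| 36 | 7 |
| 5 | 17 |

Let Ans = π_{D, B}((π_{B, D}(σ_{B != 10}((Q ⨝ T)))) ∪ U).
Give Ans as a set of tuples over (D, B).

{(10, 10), (15, 23), (17, 5), (27, 19), (29, 32), (36, 36), (37, 36), (7, 36), (8, 33)}

Natural join on B: {(b, 10, 11), (b, 10, 37), (b, 10, 39), (b, 10, 9), (k, 10, 11), (k, 10, 37), (k, 10, 39), (k, 10, 9), (k, 36, 36), (k, 36, 37), (k, 36, 7), (m, 36, 36), (m, 36, 37), (m, 36, 7), (n, 36, 36), (n, 36, 37), (n, 36, 7), (p, 36, 36), (p, 36, 37), (p, 36, 7), (r, 36, 36), (r, 36, 37), (r, 36, 7)}
Filtering on B != 10 leaves {(k, 36, 36), (k, 36, 37), (k, 36, 7), (m, 36, 36), (m, 36, 37), (m, 36, 7), (n, 36, 36), (n, 36, 37), (n, 36, 7), (p, 36, 36), (p, 36, 37), (p, 36, 7), (r, 36, 36), (r, 36, 37), (r, 36, 7)}.
Projecting to B, D (12 duplicate(s) eliminated): {(36, 36), (36, 37), (36, 7)}
Taking the union: {(10, 10), (19, 27), (23, 15), (32, 29), (33, 8), (36, 36), (36, 37), (36, 7), (5, 17)}
Projecting to D, B: {(10, 10), (15, 23), (17, 5), (27, 19), (29, 32), (36, 36), (37, 36), (7, 36), (8, 33)}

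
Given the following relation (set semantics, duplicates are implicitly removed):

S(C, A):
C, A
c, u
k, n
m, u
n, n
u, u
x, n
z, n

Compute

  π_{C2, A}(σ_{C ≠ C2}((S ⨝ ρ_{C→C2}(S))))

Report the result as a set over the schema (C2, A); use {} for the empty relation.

{(c, u), (k, n), (m, u), (n, n), (u, u), (x, n), (z, n)}

ρ[C→C2]: schema becomes (C2, A); tuples unchanged.
S ⋈ ρ_{C→C2}(S) (natural join on A): {(c, u, c), (c, u, m), (c, u, u), (k, n, k), (k, n, n), (k, n, x), (k, n, z), (m, u, c), (m, u, m), (m, u, u), (n, n, k), (n, n, n), (n, n, x), (n, n, z), (u, u, c), (u, u, m), (u, u, u), (x, n, k), (x, n, n), (x, n, x), (x, n, z), (z, n, k), (z, n, n), (z, n, x), (z, n, z)}
Selection C ≠ C2: {(c, u, m), (c, u, u), (k, n, n), (k, n, x), (k, n, z), (m, u, c), (m, u, u), (n, n, k), (n, n, x), (n, n, z), (u, u, c), (u, u, m), (x, n, k), (x, n, n), (x, n, z), (z, n, k), (z, n, n), (z, n, x)}
π_{C2, A} gives {(c, u), (k, n), (m, u), (n, n), (u, u), (x, n), (z, n)} (11 duplicate(s) eliminated).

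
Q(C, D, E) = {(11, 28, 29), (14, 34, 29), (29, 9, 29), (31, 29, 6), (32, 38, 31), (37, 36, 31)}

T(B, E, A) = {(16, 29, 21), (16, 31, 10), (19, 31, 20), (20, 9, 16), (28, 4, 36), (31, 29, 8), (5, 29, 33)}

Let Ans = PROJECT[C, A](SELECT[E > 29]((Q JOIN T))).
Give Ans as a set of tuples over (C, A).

Q ⋈ T (natural join on E): {(11, 28, 29, 16, 21), (11, 28, 29, 31, 8), (11, 28, 29, 5, 33), (14, 34, 29, 16, 21), (14, 34, 29, 31, 8), (14, 34, 29, 5, 33), (29, 9, 29, 16, 21), (29, 9, 29, 31, 8), (29, 9, 29, 5, 33), (32, 38, 31, 16, 10), (32, 38, 31, 19, 20), (37, 36, 31, 16, 10), (37, 36, 31, 19, 20)}
Apply σ_{E > 29}; surviving tuples: {(32, 38, 31, 16, 10), (32, 38, 31, 19, 20), (37, 36, 31, 16, 10), (37, 36, 31, 19, 20)}
Keep only column(s) C, A: {(32, 10), (32, 20), (37, 10), (37, 20)}

{(32, 10), (32, 20), (37, 10), (37, 20)}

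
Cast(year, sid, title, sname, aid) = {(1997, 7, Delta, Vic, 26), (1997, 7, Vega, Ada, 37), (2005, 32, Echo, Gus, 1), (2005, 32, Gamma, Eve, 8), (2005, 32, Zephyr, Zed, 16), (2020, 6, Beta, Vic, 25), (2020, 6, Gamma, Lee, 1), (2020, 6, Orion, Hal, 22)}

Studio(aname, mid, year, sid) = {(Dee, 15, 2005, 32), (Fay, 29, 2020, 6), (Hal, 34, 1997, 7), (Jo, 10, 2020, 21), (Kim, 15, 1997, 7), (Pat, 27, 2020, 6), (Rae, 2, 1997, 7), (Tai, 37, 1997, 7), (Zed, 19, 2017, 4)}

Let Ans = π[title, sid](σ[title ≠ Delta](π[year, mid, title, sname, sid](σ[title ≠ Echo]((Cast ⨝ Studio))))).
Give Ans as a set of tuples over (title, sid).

Joining Cast and Studio on year, sid yields {(1997, 7, Delta, Vic, 26, Hal, 34), (1997, 7, Delta, Vic, 26, Kim, 15), (1997, 7, Delta, Vic, 26, Rae, 2), (1997, 7, Delta, Vic, 26, Tai, 37), (1997, 7, Vega, Ada, 37, Hal, 34), (1997, 7, Vega, Ada, 37, Kim, 15), (1997, 7, Vega, Ada, 37, Rae, 2), (1997, 7, Vega, Ada, 37, Tai, 37), (2005, 32, Echo, Gus, 1, Dee, 15), (2005, 32, Gamma, Eve, 8, Dee, 15), (2005, 32, Zephyr, Zed, 16, Dee, 15), (2020, 6, Beta, Vic, 25, Fay, 29), (2020, 6, Beta, Vic, 25, Pat, 27), (2020, 6, Gamma, Lee, 1, Fay, 29), (2020, 6, Gamma, Lee, 1, Pat, 27), (2020, 6, Orion, Hal, 22, Fay, 29), (2020, 6, Orion, Hal, 22, Pat, 27)}.
σ[title ≠ Echo]: keep tuples satisfying title ≠ Echo → {(1997, 7, Delta, Vic, 26, Hal, 34), (1997, 7, Delta, Vic, 26, Kim, 15), (1997, 7, Delta, Vic, 26, Rae, 2), (1997, 7, Delta, Vic, 26, Tai, 37), (1997, 7, Vega, Ada, 37, Hal, 34), (1997, 7, Vega, Ada, 37, Kim, 15), (1997, 7, Vega, Ada, 37, Rae, 2), (1997, 7, Vega, Ada, 37, Tai, 37), (2005, 32, Gamma, Eve, 8, Dee, 15), (2005, 32, Zephyr, Zed, 16, Dee, 15), (2020, 6, Beta, Vic, 25, Fay, 29), (2020, 6, Beta, Vic, 25, Pat, 27), (2020, 6, Gamma, Lee, 1, Fay, 29), (2020, 6, Gamma, Lee, 1, Pat, 27), (2020, 6, Orion, Hal, 22, Fay, 29), (2020, 6, Orion, Hal, 22, Pat, 27)}
π[year, mid, title, sname, sid]: project onto (year, mid, title, sname, sid) → {(1997, 15, Delta, Vic, 7), (1997, 15, Vega, Ada, 7), (1997, 2, Delta, Vic, 7), (1997, 2, Vega, Ada, 7), (1997, 34, Delta, Vic, 7), (1997, 34, Vega, Ada, 7), (1997, 37, Delta, Vic, 7), (1997, 37, Vega, Ada, 7), (2005, 15, Gamma, Eve, 32), (2005, 15, Zephyr, Zed, 32), (2020, 27, Beta, Vic, 6), (2020, 27, Gamma, Lee, 6), (2020, 27, Orion, Hal, 6), (2020, 29, Beta, Vic, 6), (2020, 29, Gamma, Lee, 6), (2020, 29, Orion, Hal, 6)}
σ[title ≠ Delta]: keep tuples satisfying title ≠ Delta → {(1997, 15, Vega, Ada, 7), (1997, 2, Vega, Ada, 7), (1997, 34, Vega, Ada, 7), (1997, 37, Vega, Ada, 7), (2005, 15, Gamma, Eve, 32), (2005, 15, Zephyr, Zed, 32), (2020, 27, Beta, Vic, 6), (2020, 27, Gamma, Lee, 6), (2020, 27, Orion, Hal, 6), (2020, 29, Beta, Vic, 6), (2020, 29, Gamma, Lee, 6), (2020, 29, Orion, Hal, 6)}
π[title, sid]: project onto (title, sid) (6 duplicate(s) eliminated) → {(Beta, 6), (Gamma, 32), (Gamma, 6), (Orion, 6), (Vega, 7), (Zephyr, 32)}

{(Beta, 6), (Gamma, 32), (Gamma, 6), (Orion, 6), (Vega, 7), (Zephyr, 32)}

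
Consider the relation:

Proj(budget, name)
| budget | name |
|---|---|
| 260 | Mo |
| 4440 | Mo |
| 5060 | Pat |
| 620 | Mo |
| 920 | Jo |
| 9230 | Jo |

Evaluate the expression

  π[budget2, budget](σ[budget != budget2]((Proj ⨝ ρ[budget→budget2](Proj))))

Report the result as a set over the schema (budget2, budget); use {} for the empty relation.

{(260, 4440), (260, 620), (4440, 260), (4440, 620), (620, 260), (620, 4440), (920, 9230), (9230, 920)}

ρ[budget→budget2]: schema becomes (budget2, name); tuples unchanged.
Natural join on name: {(260, Mo, 260), (260, Mo, 4440), (260, Mo, 620), (4440, Mo, 260), (4440, Mo, 4440), (4440, Mo, 620), (5060, Pat, 5060), (620, Mo, 260), (620, Mo, 4440), (620, Mo, 620), (920, Jo, 920), (920, Jo, 9230), (9230, Jo, 920), (9230, Jo, 9230)}
σ[budget != budget2]: keep tuples satisfying budget != budget2 → {(260, Mo, 4440), (260, Mo, 620), (4440, Mo, 260), (4440, Mo, 620), (620, Mo, 260), (620, Mo, 4440), (920, Jo, 9230), (9230, Jo, 920)}
Keep only column(s) budget2, budget: {(260, 4440), (260, 620), (4440, 260), (4440, 620), (620, 260), (620, 4440), (920, 9230), (9230, 920)}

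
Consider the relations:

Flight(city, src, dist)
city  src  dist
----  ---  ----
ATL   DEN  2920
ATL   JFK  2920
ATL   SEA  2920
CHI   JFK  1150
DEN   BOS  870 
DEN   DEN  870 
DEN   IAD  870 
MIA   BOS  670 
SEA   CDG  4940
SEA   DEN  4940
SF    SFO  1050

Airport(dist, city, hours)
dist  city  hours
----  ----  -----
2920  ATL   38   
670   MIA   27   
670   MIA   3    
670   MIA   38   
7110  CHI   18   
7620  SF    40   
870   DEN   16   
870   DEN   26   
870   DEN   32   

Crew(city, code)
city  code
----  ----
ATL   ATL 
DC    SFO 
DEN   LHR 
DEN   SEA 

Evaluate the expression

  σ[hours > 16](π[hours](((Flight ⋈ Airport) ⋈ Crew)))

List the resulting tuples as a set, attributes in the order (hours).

{26, 32, 38}

Flight ⋈ Airport (natural join on city, dist): {(ATL, DEN, 2920, 38), (ATL, JFK, 2920, 38), (ATL, SEA, 2920, 38), (DEN, BOS, 870, 16), (DEN, BOS, 870, 26), (DEN, BOS, 870, 32), (DEN, DEN, 870, 16), (DEN, DEN, 870, 26), (DEN, DEN, 870, 32), (DEN, IAD, 870, 16), (DEN, IAD, 870, 26), (DEN, IAD, 870, 32), (MIA, BOS, 670, 27), (MIA, BOS, 670, 3), (MIA, BOS, 670, 38)}
(Flight ⋈ Airport) ⋈ Crew (natural join on city): {(ATL, DEN, 2920, 38, ATL), (ATL, JFK, 2920, 38, ATL), (ATL, SEA, 2920, 38, ATL), (DEN, BOS, 870, 16, LHR), (DEN, BOS, 870, 16, SEA), (DEN, BOS, 870, 26, LHR), (DEN, BOS, 870, 26, SEA), (DEN, BOS, 870, 32, LHR), (DEN, BOS, 870, 32, SEA), (DEN, DEN, 870, 16, LHR), (DEN, DEN, 870, 16, SEA), (DEN, DEN, 870, 26, LHR), (DEN, DEN, 870, 26, SEA), (DEN, DEN, 870, 32, LHR), (DEN, DEN, 870, 32, SEA), (DEN, IAD, 870, 16, LHR), (DEN, IAD, 870, 16, SEA), (DEN, IAD, 870, 26, LHR), (DEN, IAD, 870, 26, SEA), (DEN, IAD, 870, 32, LHR), (DEN, IAD, 870, 32, SEA)}
Projecting to hours (17 duplicate(s) eliminated): {16, 26, 32, 38}
Selection hours > 16: {26, 32, 38}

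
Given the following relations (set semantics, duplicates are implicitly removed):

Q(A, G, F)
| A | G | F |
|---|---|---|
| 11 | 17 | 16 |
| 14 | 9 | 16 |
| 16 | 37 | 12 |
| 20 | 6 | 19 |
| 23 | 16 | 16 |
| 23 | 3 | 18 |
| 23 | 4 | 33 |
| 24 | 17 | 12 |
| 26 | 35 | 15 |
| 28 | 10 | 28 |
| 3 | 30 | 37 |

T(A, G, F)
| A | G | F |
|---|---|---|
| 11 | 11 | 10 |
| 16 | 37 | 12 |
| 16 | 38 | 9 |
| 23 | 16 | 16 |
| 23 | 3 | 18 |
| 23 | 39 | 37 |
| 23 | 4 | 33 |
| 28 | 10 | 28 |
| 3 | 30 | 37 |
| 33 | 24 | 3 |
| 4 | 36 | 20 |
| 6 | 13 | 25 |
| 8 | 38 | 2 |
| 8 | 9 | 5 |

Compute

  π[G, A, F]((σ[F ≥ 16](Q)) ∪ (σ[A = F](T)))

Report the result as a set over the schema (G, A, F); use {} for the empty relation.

{(10, 28, 28), (16, 23, 16), (17, 11, 16), (3, 23, 18), (30, 3, 37), (4, 23, 33), (6, 20, 19), (9, 14, 16)}

Filtering on F ≥ 16 leaves {(11, 17, 16), (14, 9, 16), (20, 6, 19), (23, 16, 16), (23, 3, 18), (23, 4, 33), (28, 10, 28), (3, 30, 37)}.
Filtering on A = F leaves {(28, 10, 28)}.
Union: {(11, 17, 16), (14, 9, 16), (20, 6, 19), (23, 16, 16), (23, 3, 18), (23, 4, 33), (28, 10, 28), (3, 30, 37)} with {(28, 10, 28)} → {(11, 17, 16), (14, 9, 16), (20, 6, 19), (23, 16, 16), (23, 3, 18), (23, 4, 33), (28, 10, 28), (3, 30, 37)}
π_{G, A, F} gives {(10, 28, 28), (16, 23, 16), (17, 11, 16), (3, 23, 18), (30, 3, 37), (4, 23, 33), (6, 20, 19), (9, 14, 16)}.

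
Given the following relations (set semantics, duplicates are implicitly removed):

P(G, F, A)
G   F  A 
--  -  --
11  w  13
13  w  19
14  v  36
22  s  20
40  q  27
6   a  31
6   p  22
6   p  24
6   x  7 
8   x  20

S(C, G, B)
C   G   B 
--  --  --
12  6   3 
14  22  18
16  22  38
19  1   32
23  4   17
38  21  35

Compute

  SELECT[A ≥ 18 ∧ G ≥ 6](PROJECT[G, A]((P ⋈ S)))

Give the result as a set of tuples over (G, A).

{(22, 20), (6, 22), (6, 24), (6, 31)}

Natural join on G: {(22, s, 20, 14, 18), (22, s, 20, 16, 38), (6, a, 31, 12, 3), (6, p, 22, 12, 3), (6, p, 24, 12, 3), (6, x, 7, 12, 3)}
π[G, A]: project onto (G, A) (1 duplicate(s) eliminated) → {(22, 20), (6, 22), (6, 24), (6, 31), (6, 7)}
Filtering on A ≥ 18 ∧ G ≥ 6 leaves {(22, 20), (6, 22), (6, 24), (6, 31)}.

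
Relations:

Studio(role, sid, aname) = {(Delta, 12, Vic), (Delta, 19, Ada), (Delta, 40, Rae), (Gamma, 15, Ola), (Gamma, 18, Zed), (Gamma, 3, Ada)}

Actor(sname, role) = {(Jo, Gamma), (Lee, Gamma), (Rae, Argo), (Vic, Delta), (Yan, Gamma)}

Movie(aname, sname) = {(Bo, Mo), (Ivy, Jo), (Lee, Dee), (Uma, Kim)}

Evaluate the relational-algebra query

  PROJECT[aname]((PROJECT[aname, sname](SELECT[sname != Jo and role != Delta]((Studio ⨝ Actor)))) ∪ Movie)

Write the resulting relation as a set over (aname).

Joining Studio and Actor on role yields {(Delta, 12, Vic, Vic), (Delta, 19, Ada, Vic), (Delta, 40, Rae, Vic), (Gamma, 15, Ola, Jo), (Gamma, 15, Ola, Lee), (Gamma, 15, Ola, Yan), (Gamma, 18, Zed, Jo), (Gamma, 18, Zed, Lee), (Gamma, 18, Zed, Yan), (Gamma, 3, Ada, Jo), (Gamma, 3, Ada, Lee), (Gamma, 3, Ada, Yan)}.
Filtering on sname != Jo and role != Delta leaves {(Gamma, 15, Ola, Lee), (Gamma, 15, Ola, Yan), (Gamma, 18, Zed, Lee), (Gamma, 18, Zed, Yan), (Gamma, 3, Ada, Lee), (Gamma, 3, Ada, Yan)}.
π_{aname, sname} gives {(Ada, Lee), (Ada, Yan), (Ola, Lee), (Ola, Yan), (Zed, Lee), (Zed, Yan)}.
Taking the union: {(Ada, Lee), (Ada, Yan), (Bo, Mo), (Ivy, Jo), (Lee, Dee), (Ola, Lee), (Ola, Yan), (Uma, Kim), (Zed, Lee), (Zed, Yan)}
π_{aname} gives {Ada, Bo, Ivy, Lee, Ola, Uma, Zed} (3 duplicate(s) eliminated).

{Ada, Bo, Ivy, Lee, Ola, Uma, Zed}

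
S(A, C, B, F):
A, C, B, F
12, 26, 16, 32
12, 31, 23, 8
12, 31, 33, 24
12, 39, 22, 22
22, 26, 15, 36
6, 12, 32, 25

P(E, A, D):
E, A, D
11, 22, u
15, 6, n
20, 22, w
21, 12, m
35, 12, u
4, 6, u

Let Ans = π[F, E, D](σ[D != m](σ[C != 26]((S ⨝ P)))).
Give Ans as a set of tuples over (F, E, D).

S ⋈ P (natural join on A): {(12, 26, 16, 32, 21, m), (12, 26, 16, 32, 35, u), (12, 31, 23, 8, 21, m), (12, 31, 23, 8, 35, u), (12, 31, 33, 24, 21, m), (12, 31, 33, 24, 35, u), (12, 39, 22, 22, 21, m), (12, 39, 22, 22, 35, u), (22, 26, 15, 36, 11, u), (22, 26, 15, 36, 20, w), (6, 12, 32, 25, 15, n), (6, 12, 32, 25, 4, u)}
Selection C != 26: {(12, 31, 23, 8, 21, m), (12, 31, 23, 8, 35, u), (12, 31, 33, 24, 21, m), (12, 31, 33, 24, 35, u), (12, 39, 22, 22, 21, m), (12, 39, 22, 22, 35, u), (6, 12, 32, 25, 15, n), (6, 12, 32, 25, 4, u)}
Selection D != m: {(12, 31, 23, 8, 35, u), (12, 31, 33, 24, 35, u), (12, 39, 22, 22, 35, u), (6, 12, 32, 25, 15, n), (6, 12, 32, 25, 4, u)}
π_{F, E, D} gives {(22, 35, u), (24, 35, u), (25, 15, n), (25, 4, u), (8, 35, u)}.

{(22, 35, u), (24, 35, u), (25, 15, n), (25, 4, u), (8, 35, u)}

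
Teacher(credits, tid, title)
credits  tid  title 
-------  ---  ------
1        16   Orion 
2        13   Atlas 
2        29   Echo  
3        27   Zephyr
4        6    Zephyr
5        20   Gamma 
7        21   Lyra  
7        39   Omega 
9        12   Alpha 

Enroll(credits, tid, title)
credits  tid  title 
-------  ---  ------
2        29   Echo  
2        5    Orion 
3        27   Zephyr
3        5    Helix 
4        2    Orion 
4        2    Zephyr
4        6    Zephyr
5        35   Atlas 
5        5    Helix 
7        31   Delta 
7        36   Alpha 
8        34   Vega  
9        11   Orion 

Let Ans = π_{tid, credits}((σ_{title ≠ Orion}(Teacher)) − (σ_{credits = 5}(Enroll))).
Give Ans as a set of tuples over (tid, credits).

{(12, 9), (13, 2), (20, 5), (21, 7), (27, 3), (29, 2), (39, 7), (6, 4)}

Apply σ_{title ≠ Orion}; surviving tuples: {(2, 13, Atlas), (2, 29, Echo), (3, 27, Zephyr), (4, 6, Zephyr), (5, 20, Gamma), (7, 21, Lyra), (7, 39, Omega), (9, 12, Alpha)}
Apply σ_{credits = 5}; surviving tuples: {(5, 35, Atlas), (5, 5, Helix)}
Difference: {(2, 13, Atlas), (2, 29, Echo), (3, 27, Zephyr), (4, 6, Zephyr), (5, 20, Gamma), (7, 21, Lyra), (7, 39, Omega), (9, 12, Alpha)} with {(5, 35, Atlas), (5, 5, Helix)} → {(2, 13, Atlas), (2, 29, Echo), (3, 27, Zephyr), (4, 6, Zephyr), (5, 20, Gamma), (7, 21, Lyra), (7, 39, Omega), (9, 12, Alpha)}
Projecting to tid, credits: {(12, 9), (13, 2), (20, 5), (21, 7), (27, 3), (29, 2), (39, 7), (6, 4)}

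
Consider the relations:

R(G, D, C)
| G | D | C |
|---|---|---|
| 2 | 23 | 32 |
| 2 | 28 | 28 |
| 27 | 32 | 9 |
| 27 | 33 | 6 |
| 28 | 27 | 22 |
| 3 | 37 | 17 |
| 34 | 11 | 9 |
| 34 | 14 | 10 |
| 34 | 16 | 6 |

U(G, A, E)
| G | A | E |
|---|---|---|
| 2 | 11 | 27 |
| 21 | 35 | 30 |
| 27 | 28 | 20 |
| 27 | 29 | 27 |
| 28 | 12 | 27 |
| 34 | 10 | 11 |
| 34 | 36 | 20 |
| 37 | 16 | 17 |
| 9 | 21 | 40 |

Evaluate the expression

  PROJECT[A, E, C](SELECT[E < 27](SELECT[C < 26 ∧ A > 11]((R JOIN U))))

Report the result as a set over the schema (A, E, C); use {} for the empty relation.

Joining R and U on G yields {(2, 23, 32, 11, 27), (2, 28, 28, 11, 27), (27, 32, 9, 28, 20), (27, 32, 9, 29, 27), (27, 33, 6, 28, 20), (27, 33, 6, 29, 27), (28, 27, 22, 12, 27), (34, 11, 9, 10, 11), (34, 11, 9, 36, 20), (34, 14, 10, 10, 11), (34, 14, 10, 36, 20), (34, 16, 6, 10, 11), (34, 16, 6, 36, 20)}.
Selection C < 26 ∧ A > 11: {(27, 32, 9, 28, 20), (27, 32, 9, 29, 27), (27, 33, 6, 28, 20), (27, 33, 6, 29, 27), (28, 27, 22, 12, 27), (34, 11, 9, 36, 20), (34, 14, 10, 36, 20), (34, 16, 6, 36, 20)}
Selection E < 27: {(27, 32, 9, 28, 20), (27, 33, 6, 28, 20), (34, 11, 9, 36, 20), (34, 14, 10, 36, 20), (34, 16, 6, 36, 20)}
π_{A, E, C} gives {(28, 20, 6), (28, 20, 9), (36, 20, 10), (36, 20, 6), (36, 20, 9)}.

{(28, 20, 6), (28, 20, 9), (36, 20, 10), (36, 20, 6), (36, 20, 9)}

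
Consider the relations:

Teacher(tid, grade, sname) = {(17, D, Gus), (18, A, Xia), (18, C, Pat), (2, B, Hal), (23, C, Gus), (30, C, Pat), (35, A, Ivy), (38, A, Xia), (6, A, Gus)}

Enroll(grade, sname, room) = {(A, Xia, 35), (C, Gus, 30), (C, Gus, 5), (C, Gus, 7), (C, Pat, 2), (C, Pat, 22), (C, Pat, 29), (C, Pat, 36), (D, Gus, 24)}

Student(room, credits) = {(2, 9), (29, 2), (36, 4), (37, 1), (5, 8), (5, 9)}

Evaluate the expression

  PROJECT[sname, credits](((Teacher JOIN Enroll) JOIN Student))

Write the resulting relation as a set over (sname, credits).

Natural join on grade, sname: {(17, D, Gus, 24), (18, A, Xia, 35), (18, C, Pat, 2), (18, C, Pat, 22), (18, C, Pat, 29), (18, C, Pat, 36), (23, C, Gus, 30), (23, C, Gus, 5), (23, C, Gus, 7), (30, C, Pat, 2), (30, C, Pat, 22), (30, C, Pat, 29), (30, C, Pat, 36), (38, A, Xia, 35)}
Natural join on room: {(18, C, Pat, 2, 9), (18, C, Pat, 29, 2), (18, C, Pat, 36, 4), (23, C, Gus, 5, 8), (23, C, Gus, 5, 9), (30, C, Pat, 2, 9), (30, C, Pat, 29, 2), (30, C, Pat, 36, 4)}
π_{sname, credits} gives {(Gus, 8), (Gus, 9), (Pat, 2), (Pat, 4), (Pat, 9)} (3 duplicate(s) eliminated).

{(Gus, 8), (Gus, 9), (Pat, 2), (Pat, 4), (Pat, 9)}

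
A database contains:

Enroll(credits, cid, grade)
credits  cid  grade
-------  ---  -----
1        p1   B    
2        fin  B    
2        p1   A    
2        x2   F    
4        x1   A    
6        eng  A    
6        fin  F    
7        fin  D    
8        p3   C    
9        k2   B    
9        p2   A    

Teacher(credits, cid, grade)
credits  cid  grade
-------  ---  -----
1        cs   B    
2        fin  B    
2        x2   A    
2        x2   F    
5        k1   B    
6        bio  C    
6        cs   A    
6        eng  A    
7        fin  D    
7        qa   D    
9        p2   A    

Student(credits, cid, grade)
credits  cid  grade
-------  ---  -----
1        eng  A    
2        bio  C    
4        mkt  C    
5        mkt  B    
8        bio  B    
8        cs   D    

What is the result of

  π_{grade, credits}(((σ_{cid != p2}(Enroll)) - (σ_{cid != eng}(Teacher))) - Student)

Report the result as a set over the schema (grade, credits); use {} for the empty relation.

Selection cid != p2: {(1, p1, B), (2, fin, B), (2, p1, A), (2, x2, F), (4, x1, A), (6, eng, A), (6, fin, F), (7, fin, D), (8, p3, C), (9, k2, B)}
Selection cid != eng: {(1, cs, B), (2, fin, B), (2, x2, A), (2, x2, F), (5, k1, B), (6, bio, C), (6, cs, A), (7, fin, D), (7, qa, D), (9, p2, A)}
Taking the difference: {(1, p1, B), (2, p1, A), (4, x1, A), (6, eng, A), (6, fin, F), (8, p3, C), (9, k2, B)}
Taking the difference: {(1, p1, B), (2, p1, A), (4, x1, A), (6, eng, A), (6, fin, F), (8, p3, C), (9, k2, B)}
Projecting to grade, credits: {(A, 2), (A, 4), (A, 6), (B, 1), (B, 9), (C, 8), (F, 6)}

{(A, 2), (A, 4), (A, 6), (B, 1), (B, 9), (C, 8), (F, 6)}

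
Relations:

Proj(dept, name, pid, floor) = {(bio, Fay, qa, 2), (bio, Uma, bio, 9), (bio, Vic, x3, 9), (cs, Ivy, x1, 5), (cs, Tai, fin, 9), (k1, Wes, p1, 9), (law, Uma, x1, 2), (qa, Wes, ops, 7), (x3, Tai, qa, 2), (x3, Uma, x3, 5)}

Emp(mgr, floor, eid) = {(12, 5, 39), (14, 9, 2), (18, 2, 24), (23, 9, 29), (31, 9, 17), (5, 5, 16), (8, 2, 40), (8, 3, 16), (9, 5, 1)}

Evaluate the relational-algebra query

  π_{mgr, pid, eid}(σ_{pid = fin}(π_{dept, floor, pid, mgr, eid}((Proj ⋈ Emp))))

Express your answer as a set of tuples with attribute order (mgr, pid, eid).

{(14, fin, 2), (23, fin, 29), (31, fin, 17)}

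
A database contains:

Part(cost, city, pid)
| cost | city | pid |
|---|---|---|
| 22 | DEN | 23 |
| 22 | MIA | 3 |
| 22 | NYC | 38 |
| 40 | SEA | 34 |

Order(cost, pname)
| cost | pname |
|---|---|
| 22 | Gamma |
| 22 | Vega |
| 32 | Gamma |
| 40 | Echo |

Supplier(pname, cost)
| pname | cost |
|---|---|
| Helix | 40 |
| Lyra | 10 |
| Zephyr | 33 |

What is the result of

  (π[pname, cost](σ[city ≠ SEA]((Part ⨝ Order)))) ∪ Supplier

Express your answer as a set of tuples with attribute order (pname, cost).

{(Gamma, 22), (Helix, 40), (Lyra, 10), (Vega, 22), (Zephyr, 33)}

Natural join on cost: {(22, DEN, 23, Gamma), (22, DEN, 23, Vega), (22, MIA, 3, Gamma), (22, MIA, 3, Vega), (22, NYC, 38, Gamma), (22, NYC, 38, Vega), (40, SEA, 34, Echo)}
Selection city ≠ SEA: {(22, DEN, 23, Gamma), (22, DEN, 23, Vega), (22, MIA, 3, Gamma), (22, MIA, 3, Vega), (22, NYC, 38, Gamma), (22, NYC, 38, Vega)}
Keep only column(s) pname, cost (4 duplicate(s) eliminated): {(Gamma, 22), (Vega, 22)}
Union: {(Gamma, 22), (Vega, 22)} with {(Helix, 40), (Lyra, 10), (Zephyr, 33)} → {(Gamma, 22), (Helix, 40), (Lyra, 10), (Vega, 22), (Zephyr, 33)}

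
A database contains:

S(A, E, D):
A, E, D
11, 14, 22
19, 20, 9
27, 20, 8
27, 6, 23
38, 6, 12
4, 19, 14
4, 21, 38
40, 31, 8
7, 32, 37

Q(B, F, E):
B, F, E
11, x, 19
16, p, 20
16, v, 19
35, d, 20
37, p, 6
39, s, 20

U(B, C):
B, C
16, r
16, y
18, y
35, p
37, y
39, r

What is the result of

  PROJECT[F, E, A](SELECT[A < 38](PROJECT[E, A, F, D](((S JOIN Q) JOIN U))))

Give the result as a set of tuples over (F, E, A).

{(d, 20, 19), (d, 20, 27), (p, 20, 19), (p, 20, 27), (p, 6, 27), (s, 20, 19), (s, 20, 27), (v, 19, 4)}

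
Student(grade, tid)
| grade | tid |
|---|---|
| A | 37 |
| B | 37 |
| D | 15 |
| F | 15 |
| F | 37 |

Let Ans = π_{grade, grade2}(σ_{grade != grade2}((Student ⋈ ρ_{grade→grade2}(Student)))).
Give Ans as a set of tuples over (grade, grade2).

{(A, B), (A, F), (B, A), (B, F), (D, F), (F, A), (F, B), (F, D)}

ρ[grade→grade2]: schema becomes (grade2, tid); tuples unchanged.
Student ⋈ ρ_{grade→grade2}(Student) (natural join on tid): {(A, 37, A), (A, 37, B), (A, 37, F), (B, 37, A), (B, 37, B), (B, 37, F), (D, 15, D), (D, 15, F), (F, 15, D), (F, 15, F), (F, 37, A), (F, 37, B), (F, 37, F)}
σ[grade != grade2]: keep tuples satisfying grade != grade2 → {(A, 37, B), (A, 37, F), (B, 37, A), (B, 37, F), (D, 15, F), (F, 15, D), (F, 37, A), (F, 37, B)}
π[grade, grade2]: project onto (grade, grade2) → {(A, B), (A, F), (B, A), (B, F), (D, F), (F, A), (F, B), (F, D)}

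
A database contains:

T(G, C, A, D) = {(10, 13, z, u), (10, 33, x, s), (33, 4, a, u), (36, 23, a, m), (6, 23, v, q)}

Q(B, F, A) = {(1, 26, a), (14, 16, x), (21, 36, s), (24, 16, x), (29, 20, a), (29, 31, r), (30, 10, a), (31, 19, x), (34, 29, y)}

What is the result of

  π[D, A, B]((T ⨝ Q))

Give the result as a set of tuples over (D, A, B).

{(m, a, 1), (m, a, 29), (m, a, 30), (s, x, 14), (s, x, 24), (s, x, 31), (u, a, 1), (u, a, 29), (u, a, 30)}

Natural join on A: {(10, 33, x, s, 14, 16), (10, 33, x, s, 24, 16), (10, 33, x, s, 31, 19), (33, 4, a, u, 1, 26), (33, 4, a, u, 29, 20), (33, 4, a, u, 30, 10), (36, 23, a, m, 1, 26), (36, 23, a, m, 29, 20), (36, 23, a, m, 30, 10)}
Projecting to D, A, B: {(m, a, 1), (m, a, 29), (m, a, 30), (s, x, 14), (s, x, 24), (s, x, 31), (u, a, 1), (u, a, 29), (u, a, 30)}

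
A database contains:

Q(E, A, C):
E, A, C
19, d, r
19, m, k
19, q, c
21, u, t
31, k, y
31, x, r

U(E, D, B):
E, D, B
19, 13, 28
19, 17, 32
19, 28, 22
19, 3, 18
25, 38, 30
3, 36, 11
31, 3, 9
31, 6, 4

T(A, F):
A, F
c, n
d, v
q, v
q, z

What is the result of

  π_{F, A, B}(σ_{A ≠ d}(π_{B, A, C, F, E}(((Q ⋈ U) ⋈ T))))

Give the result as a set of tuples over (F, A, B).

{(v, q, 18), (v, q, 22), (v, q, 28), (v, q, 32), (z, q, 18), (z, q, 22), (z, q, 28), (z, q, 32)}

Natural join on E: {(19, d, r, 13, 28), (19, d, r, 17, 32), (19, d, r, 28, 22), (19, d, r, 3, 18), (19, m, k, 13, 28), (19, m, k, 17, 32), (19, m, k, 28, 22), (19, m, k, 3, 18), (19, q, c, 13, 28), (19, q, c, 17, 32), (19, q, c, 28, 22), (19, q, c, 3, 18), (31, k, y, 3, 9), (31, k, y, 6, 4), (31, x, r, 3, 9), (31, x, r, 6, 4)}
Natural join on A: {(19, d, r, 13, 28, v), (19, d, r, 17, 32, v), (19, d, r, 28, 22, v), (19, d, r, 3, 18, v), (19, q, c, 13, 28, v), (19, q, c, 13, 28, z), (19, q, c, 17, 32, v), (19, q, c, 17, 32, z), (19, q, c, 28, 22, v), (19, q, c, 28, 22, z), (19, q, c, 3, 18, v), (19, q, c, 3, 18, z)}
Keep only column(s) B, A, C, F, E: {(18, d, r, v, 19), (18, q, c, v, 19), (18, q, c, z, 19), (22, d, r, v, 19), (22, q, c, v, 19), (22, q, c, z, 19), (28, d, r, v, 19), (28, q, c, v, 19), (28, q, c, z, 19), (32, d, r, v, 19), (32, q, c, v, 19), (32, q, c, z, 19)}
σ[A ≠ d]: keep tuples satisfying A ≠ d → {(18, q, c, v, 19), (18, q, c, z, 19), (22, q, c, v, 19), (22, q, c, z, 19), (28, q, c, v, 19), (28, q, c, z, 19), (32, q, c, v, 19), (32, q, c, z, 19)}
Keep only column(s) F, A, B: {(v, q, 18), (v, q, 22), (v, q, 28), (v, q, 32), (z, q, 18), (z, q, 22), (z, q, 28), (z, q, 32)}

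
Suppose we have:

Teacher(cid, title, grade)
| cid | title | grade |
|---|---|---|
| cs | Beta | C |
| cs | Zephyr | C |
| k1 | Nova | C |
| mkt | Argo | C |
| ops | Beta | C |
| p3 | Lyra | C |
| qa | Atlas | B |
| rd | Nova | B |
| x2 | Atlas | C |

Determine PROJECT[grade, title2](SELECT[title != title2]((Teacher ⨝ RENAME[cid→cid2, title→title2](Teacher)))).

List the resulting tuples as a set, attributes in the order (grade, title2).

{(B, Atlas), (B, Nova), (C, Argo), (C, Atlas), (C, Beta), (C, Lyra), (C, Nova), (C, Zephyr)}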